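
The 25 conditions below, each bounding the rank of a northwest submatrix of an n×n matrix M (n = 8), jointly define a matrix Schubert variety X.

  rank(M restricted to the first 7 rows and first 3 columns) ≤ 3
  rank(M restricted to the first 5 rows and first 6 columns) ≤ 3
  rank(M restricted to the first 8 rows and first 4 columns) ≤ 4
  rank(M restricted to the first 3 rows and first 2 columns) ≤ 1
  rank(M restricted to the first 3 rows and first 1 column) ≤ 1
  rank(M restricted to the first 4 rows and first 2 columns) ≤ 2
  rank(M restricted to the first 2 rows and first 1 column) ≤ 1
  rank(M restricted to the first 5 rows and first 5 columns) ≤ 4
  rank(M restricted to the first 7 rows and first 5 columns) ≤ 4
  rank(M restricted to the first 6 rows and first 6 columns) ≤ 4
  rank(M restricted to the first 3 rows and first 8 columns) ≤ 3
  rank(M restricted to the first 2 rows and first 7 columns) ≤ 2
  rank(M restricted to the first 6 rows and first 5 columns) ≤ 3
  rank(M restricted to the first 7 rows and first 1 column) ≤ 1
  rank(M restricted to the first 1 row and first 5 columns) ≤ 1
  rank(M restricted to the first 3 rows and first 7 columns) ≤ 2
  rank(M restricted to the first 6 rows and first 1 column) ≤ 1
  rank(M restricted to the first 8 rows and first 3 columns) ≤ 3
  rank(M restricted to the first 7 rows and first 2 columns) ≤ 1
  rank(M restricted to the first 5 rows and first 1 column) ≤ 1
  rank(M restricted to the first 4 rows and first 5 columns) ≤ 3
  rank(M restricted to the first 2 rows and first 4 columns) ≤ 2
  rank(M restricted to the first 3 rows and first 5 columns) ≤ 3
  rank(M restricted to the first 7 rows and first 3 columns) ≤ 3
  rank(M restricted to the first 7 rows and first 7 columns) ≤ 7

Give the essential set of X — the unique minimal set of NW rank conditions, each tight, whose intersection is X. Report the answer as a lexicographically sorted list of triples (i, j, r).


Reconstructing r_w from the 25 given conditions:

  row 1: 1  1  1  1  1  1  1  1
  row 2: 1  1  2  2  2  2  2  2
  row 3: 1  1  2  2  2  2  2  3
  row 4: 1  1  2  3  3  3  3  4
  row 5: 1  1  2  3  3  3  4  5
  row 6: 1  1  2  3  3  4  5  6
  row 7: 1  1  2  3  4  5  6  7
  row 8: 1  2  3  4  5  6  7  8

so w = (1, 3, 8, 4, 7, 6, 5, 2).

D(w) has 13 cells with 4 SE-corners; essential set:

[(3, 7, 2), (5, 6, 3), (6, 5, 3), (7, 2, 1)]


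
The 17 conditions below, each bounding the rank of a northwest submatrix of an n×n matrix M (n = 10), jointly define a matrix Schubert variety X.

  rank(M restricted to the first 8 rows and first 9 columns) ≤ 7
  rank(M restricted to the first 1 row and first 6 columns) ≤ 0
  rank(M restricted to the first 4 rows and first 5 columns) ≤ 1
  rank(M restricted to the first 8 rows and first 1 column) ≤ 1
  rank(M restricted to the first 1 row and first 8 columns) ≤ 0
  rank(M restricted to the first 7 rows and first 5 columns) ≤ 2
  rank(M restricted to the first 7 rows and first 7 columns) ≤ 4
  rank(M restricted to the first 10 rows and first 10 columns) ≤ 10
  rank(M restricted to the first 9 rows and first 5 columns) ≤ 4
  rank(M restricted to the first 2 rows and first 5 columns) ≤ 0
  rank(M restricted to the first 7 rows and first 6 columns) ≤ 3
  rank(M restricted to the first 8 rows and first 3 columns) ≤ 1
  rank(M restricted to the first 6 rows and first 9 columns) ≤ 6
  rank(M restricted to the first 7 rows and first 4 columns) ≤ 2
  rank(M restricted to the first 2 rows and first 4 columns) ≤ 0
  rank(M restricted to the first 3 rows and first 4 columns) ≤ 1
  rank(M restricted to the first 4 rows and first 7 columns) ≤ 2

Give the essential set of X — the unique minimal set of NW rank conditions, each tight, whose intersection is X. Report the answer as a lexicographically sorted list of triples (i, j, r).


Computing R[i][j] = min implied NW-rank bound (n=10, 17 conditions):

  row 1: 0  0  0  0  0  0  0  0  1  1
  row 2: 0  0  0  0  0  1  1  1  2  2
  row 3: 1  1  1  1  1  2  2  2  3  3
  row 4: 1  1  1  1  1  2  2  3  4  4
  row 5: 1  1  1  2  2  3  3  4  5  5
  row 6: 1  1  1  2  2  3  4  5  6  6
  row 7: 1  1  1  2  2  3  4  5  6  7
  row 8: 1  1  1  2  3  4  5  6  7  8
  row 9: 1  2  2  3  4  5  6  7  8  9
  row 10: 1  2  3  4  5  6  7  8  9  10

hence w(1..10) = (9, 6, 1, 8, 4, 7, 10, 5, 2, 3).

Fulton essential set (6 of the 28 Rothe cells):

[(1, 8, 0), (2, 5, 0), (4, 5, 1), (4, 7, 2), (7, 5, 2), (8, 3, 1)]


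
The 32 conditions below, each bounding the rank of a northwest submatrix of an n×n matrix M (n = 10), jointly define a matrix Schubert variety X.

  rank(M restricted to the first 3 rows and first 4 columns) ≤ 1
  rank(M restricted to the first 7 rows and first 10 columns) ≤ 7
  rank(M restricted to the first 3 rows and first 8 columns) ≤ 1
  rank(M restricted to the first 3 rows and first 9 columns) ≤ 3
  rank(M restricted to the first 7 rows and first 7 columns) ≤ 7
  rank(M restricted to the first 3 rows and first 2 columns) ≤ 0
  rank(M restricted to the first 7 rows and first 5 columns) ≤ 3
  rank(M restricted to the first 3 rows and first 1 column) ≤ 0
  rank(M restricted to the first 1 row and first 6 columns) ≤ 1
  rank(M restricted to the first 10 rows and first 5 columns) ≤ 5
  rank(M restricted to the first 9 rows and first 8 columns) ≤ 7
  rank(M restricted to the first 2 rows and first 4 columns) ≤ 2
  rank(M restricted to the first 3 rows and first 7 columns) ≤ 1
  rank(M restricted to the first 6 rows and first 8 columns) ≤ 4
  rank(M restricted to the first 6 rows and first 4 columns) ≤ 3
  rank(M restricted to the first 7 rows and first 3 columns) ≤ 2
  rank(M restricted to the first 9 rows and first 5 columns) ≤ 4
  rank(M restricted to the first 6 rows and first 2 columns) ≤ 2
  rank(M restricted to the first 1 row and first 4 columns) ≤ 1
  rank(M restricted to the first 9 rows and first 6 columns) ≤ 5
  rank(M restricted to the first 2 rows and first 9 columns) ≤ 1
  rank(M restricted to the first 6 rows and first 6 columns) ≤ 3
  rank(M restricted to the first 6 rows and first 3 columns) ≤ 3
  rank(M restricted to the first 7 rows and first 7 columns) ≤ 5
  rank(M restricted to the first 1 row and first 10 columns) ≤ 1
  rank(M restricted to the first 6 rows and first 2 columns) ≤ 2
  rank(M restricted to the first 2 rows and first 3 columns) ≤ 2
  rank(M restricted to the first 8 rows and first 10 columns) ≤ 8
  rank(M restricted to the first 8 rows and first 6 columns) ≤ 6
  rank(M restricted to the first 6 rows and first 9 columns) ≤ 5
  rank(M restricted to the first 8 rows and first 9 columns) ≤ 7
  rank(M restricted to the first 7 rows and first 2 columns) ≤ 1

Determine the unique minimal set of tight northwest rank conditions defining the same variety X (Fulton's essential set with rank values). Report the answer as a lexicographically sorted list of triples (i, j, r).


Rank table r_w(10×10) implied by the 32 constraints:

  row 1: 0  0  1  1  1  1  1  1  1  1
  row 2: 0  0  1  1  1  1  1  1  1  2
  row 3: 0  0  1  1  1  1  1  1  2  3
  row 4: 1  1  2  2  2  2  2  2  3  4
  row 5: 1  1  2  3  3  3  3  3  4  5
  row 6: 1  1  2  3  3  3  4  4  5  6
  row 7: 1  1  2  3  3  4  5  5  6  7
  row 8: 1  2  3  4  4  5  6  6  7  8
  row 9: 1  2  3  4  4  5  6  7  8  9
  row 10: 1  2  3  4  5  6  7  8  9  10

giving w = (3, 10, 9, 1, 4, 7, 6, 2, 8, 5) via Δ²R.

Fulton essential set (7 of the 24 Rothe cells):

[(2, 9, 1), (3, 2, 0), (3, 8, 1), (6, 6, 3), (7, 2, 1), (7, 5, 3), (9, 5, 4)]


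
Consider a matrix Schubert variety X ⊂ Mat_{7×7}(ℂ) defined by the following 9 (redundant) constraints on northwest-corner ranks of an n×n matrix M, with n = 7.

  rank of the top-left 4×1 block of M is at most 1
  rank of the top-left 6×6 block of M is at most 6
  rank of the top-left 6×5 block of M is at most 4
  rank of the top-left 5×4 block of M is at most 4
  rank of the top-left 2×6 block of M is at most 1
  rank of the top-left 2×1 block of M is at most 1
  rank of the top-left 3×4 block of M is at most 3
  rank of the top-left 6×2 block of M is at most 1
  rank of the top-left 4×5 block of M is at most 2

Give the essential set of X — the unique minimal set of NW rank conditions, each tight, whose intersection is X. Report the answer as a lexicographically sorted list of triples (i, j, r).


The tightest implied rank at each (i,j), from the 9 conditions:

  row 1: 1 | 1 | 1 | 1 | 1 | 1 | 1
  row 2: 1 | 1 | 1 | 1 | 1 | 1 | 2
  row 3: 1 | 1 | 2 | 2 | 2 | 2 | 3
  row 4: 1 | 1 | 2 | 2 | 2 | 3 | 4
  row 5: 1 | 1 | 2 | 3 | 3 | 4 | 5
  row 6: 1 | 1 | 2 | 3 | 4 | 5 | 6
  row 7: 1 | 2 | 3 | 4 | 5 | 6 | 7

reading off 1-entries of Δ²R: w = (1, 7, 3, 6, 4, 5, 2).

ℓ(w)=11; the 3 essential cells (i,j,r):

[(2, 6, 1), (4, 5, 2), (6, 2, 1)]


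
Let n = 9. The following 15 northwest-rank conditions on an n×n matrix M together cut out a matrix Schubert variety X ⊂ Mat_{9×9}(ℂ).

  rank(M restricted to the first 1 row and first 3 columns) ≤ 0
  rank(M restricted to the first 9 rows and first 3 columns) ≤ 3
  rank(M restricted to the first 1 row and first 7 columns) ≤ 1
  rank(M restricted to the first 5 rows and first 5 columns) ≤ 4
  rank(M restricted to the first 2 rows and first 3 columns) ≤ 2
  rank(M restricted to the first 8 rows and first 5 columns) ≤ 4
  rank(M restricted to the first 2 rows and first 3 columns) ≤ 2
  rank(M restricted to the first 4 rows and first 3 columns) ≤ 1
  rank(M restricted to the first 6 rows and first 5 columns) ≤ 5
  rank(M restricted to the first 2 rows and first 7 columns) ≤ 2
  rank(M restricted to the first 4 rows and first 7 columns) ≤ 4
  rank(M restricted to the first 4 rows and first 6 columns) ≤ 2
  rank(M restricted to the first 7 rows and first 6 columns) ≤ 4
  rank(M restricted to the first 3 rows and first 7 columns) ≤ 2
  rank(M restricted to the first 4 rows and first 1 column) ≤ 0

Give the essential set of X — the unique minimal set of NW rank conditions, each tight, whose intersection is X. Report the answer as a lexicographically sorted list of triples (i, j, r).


Recovering R(i,j) via the rank-extension bound from the 15 conditions:

  i=1: 0 0 0 1 1 1 1 1 1
  i=2: 0 1 1 2 2 2 2 2 2
  i=3: 0 1 1 2 2 2 2 3 3
  i=4: 0 1 1 2 2 2 3 4 4
  i=5: 1 2 2 3 3 3 4 5 5
  i=6: 1 2 3 4 4 4 5 6 6
  i=7: 1 2 3 4 4 4 5 6 7
  i=8: 1 2 3 4 4 5 6 7 8
  i=9: 1 2 3 4 5 6 7 8 9

giving w = (4, 2, 8, 7, 1, 3, 9, 6, 5) via Δ²R.

Rothe diagram D(w) (16 cells), 7 SE-corners (essential conditions):

[(1, 3, 0), (3, 7, 2), (4, 1, 0), (4, 3, 1), (4, 6, 2), (7, 6, 4), (8, 5, 4)]


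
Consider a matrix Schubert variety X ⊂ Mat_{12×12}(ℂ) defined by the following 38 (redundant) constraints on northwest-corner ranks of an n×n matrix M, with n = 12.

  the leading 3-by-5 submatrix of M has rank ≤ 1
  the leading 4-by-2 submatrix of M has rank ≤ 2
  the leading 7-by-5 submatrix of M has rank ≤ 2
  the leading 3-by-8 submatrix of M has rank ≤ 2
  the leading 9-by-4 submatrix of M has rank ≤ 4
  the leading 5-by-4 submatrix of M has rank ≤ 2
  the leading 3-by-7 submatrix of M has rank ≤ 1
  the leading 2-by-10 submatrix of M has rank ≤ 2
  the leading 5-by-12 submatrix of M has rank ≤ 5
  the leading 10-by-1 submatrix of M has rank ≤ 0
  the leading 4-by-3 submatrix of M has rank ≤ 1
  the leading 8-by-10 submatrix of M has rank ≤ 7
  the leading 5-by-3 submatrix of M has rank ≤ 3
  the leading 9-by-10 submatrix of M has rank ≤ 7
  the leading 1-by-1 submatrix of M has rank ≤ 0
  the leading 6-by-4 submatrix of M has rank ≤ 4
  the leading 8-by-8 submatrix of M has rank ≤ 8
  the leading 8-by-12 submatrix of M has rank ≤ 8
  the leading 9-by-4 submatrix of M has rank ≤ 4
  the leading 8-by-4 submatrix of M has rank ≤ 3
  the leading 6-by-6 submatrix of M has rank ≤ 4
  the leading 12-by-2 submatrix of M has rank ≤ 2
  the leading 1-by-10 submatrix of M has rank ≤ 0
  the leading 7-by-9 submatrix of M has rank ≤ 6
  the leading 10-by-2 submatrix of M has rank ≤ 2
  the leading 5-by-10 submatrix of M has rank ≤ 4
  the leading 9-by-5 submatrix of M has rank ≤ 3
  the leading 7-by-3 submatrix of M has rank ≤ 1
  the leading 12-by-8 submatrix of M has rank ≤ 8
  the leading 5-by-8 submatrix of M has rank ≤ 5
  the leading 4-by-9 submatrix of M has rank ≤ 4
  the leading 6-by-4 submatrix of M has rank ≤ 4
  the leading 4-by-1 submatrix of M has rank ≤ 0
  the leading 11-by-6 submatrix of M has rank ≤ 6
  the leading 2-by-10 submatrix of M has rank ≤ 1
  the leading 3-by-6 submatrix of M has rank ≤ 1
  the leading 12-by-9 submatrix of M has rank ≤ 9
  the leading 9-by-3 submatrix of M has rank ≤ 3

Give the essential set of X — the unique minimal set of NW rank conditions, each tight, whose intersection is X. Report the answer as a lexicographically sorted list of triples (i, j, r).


Propagating the 38 rank bounds to every northwest block:

  i=1: 0 | 0 | 0 | 0 | 0 | 0 | 0 | 0 | 0 | 0 | 1 | 1
  i=2: 0 | 1 | 1 | 1 | 1 | 1 | 1 | 1 | 1 | 1 | 2 | 2
  i=3: 0 | 1 | 1 | 1 | 1 | 1 | 1 | 2 | 2 | 2 | 3 | 3
  i=4: 0 | 1 | 1 | 2 | 2 | 2 | 2 | 3 | 3 | 3 | 4 | 4
  i=5: 0 | 1 | 1 | 2 | 2 | 3 | 3 | 4 | 4 | 4 | 5 | 5
  i=6: 0 | 1 | 1 | 2 | 2 | 3 | 4 | 5 | 5 | 5 | 6 | 6
  i=7: 0 | 1 | 1 | 2 | 2 | 3 | 4 | 5 | 6 | 6 | 7 | 7
  i=8: 0 | 1 | 2 | 3 | 3 | 4 | 5 | 6 | 7 | 7 | 8 | 8
  i=9: 0 | 1 | 2 | 3 | 3 | 4 | 5 | 6 | 7 | 7 | 8 | 9
  i=10: 0 | 1 | 2 | 3 | 4 | 5 | 6 | 7 | 8 | 8 | 9 | 10
  i=11: 1 | 2 | 3 | 4 | 5 | 6 | 7 | 8 | 9 | 9 | 10 | 11
  i=12: 1 | 2 | 3 | 4 | 5 | 6 | 7 | 8 | 9 | 10 | 11 | 12

so w = (11, 2, 8, 4, 6, 7, 9, 3, 12, 5, 1, 10).

D(w) has 33 cells with 7 SE-corners; essential set:

[(1, 10, 0), (3, 7, 1), (7, 3, 1), (7, 5, 2), (9, 5, 3), (9, 10, 7), (10, 1, 0)]


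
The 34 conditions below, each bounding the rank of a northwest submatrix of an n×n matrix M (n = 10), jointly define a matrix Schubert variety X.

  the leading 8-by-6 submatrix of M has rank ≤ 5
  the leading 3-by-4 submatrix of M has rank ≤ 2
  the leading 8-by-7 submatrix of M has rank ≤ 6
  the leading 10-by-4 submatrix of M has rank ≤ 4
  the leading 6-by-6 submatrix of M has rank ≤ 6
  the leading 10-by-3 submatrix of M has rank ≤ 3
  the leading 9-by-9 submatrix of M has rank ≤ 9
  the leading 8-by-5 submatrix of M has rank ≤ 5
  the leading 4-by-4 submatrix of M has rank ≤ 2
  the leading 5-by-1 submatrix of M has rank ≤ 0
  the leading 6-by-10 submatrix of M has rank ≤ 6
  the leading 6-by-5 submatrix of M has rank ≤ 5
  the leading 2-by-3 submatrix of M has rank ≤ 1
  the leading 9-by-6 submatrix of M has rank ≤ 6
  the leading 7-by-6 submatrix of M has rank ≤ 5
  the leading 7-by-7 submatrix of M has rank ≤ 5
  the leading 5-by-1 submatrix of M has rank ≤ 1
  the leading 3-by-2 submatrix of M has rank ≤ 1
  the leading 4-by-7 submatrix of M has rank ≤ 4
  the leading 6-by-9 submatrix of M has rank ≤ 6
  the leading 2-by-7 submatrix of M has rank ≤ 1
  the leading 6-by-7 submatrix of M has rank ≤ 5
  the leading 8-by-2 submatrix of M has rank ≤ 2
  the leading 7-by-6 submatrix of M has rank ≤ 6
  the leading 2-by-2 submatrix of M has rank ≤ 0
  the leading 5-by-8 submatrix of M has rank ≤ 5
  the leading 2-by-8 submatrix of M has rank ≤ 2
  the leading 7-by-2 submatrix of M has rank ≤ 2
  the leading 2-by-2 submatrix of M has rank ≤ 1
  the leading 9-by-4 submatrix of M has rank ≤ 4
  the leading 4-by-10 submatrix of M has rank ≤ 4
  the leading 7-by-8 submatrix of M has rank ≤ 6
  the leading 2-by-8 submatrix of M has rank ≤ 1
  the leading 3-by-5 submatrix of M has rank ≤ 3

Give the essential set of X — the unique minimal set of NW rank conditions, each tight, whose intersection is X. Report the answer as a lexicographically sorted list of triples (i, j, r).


The tightest implied rank at each (i,j), from the 34 conditions:

  0 0 1 1 1 1 1 1 1 1
  0 0 1 1 1 1 1 1 2 2
  0 1 2 2 2 2 2 2 3 3
  0 1 2 2 3 3 3 3 4 4
  0 1 2 3 4 4 4 4 5 5
  1 2 3 4 5 5 5 5 6 6
  1 2 3 4 5 5 5 6 7 7
  1 2 3 4 5 5 6 7 8 8
  1 2 3 4 5 6 7 8 9 9
  1 2 3 4 5 6 7 8 9 10

second differences of R give the permutation w = (3, 9, 2, 5, 4, 1, 8, 7, 6, 10).

ℓ(w)=16; the 6 essential cells (i,j,r):

[(2, 2, 0), (2, 8, 1), (4, 4, 2), (5, 1, 0), (7, 7, 5), (8, 6, 5)]


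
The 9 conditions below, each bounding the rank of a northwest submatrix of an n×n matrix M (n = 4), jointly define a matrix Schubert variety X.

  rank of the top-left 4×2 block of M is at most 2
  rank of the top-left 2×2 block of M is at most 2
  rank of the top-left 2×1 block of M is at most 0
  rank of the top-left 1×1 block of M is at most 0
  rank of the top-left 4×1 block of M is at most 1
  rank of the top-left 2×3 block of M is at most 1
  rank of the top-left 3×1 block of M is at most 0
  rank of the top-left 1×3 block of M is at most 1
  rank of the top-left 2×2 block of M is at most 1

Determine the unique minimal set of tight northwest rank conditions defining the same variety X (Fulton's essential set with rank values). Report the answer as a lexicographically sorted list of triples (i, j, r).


Reconstructing r_w from the 9 given conditions:

  i=1: 0  1  1  1
  i=2: 0  1  1  2
  i=3: 0  1  2  3
  i=4: 1  2  3  4

giving w = (2, 4, 3, 1) via Δ²R.

2 SE-corners of the 4-cell Rothe diagram give Ess(w):

[(2, 3, 1), (3, 1, 0)]


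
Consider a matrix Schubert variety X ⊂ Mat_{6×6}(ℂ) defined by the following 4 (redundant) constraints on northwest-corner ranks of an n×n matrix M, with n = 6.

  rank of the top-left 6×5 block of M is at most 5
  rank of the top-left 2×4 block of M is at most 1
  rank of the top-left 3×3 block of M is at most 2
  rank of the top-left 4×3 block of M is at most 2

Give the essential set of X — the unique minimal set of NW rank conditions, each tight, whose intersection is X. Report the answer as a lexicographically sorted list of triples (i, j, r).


Propagating the 4 rank bounds to every northwest block:

  R[1]: 1 | 1 | 1 | 1 | 1 | 1
  R[2]: 1 | 1 | 1 | 1 | 2 | 2
  R[3]: 1 | 2 | 2 | 2 | 3 | 3
  R[4]: 1 | 2 | 2 | 3 | 4 | 4
  R[5]: 1 | 2 | 3 | 4 | 5 | 5
  R[6]: 1 | 2 | 3 | 4 | 5 | 6

second differences of R give the permutation w = (1, 5, 2, 4, 3, 6).

D(w) has 4 cells with 2 SE-corners; essential set:

[(2, 4, 1), (4, 3, 2)]


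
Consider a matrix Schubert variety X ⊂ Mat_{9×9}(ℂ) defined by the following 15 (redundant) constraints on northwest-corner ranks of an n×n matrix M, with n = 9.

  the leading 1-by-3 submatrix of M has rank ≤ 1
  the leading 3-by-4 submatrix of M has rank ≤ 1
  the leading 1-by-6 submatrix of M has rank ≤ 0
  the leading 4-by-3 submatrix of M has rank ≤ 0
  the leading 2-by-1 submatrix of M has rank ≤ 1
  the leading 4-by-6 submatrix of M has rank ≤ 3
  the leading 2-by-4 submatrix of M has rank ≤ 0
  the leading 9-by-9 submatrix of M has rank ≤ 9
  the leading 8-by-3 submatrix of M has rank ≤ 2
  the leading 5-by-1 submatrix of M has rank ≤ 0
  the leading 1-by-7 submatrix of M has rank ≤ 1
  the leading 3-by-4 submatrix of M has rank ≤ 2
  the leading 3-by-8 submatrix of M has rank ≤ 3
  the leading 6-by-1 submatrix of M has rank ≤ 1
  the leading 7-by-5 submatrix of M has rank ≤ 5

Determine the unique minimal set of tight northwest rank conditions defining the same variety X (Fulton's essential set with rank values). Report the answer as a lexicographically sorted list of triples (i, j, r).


Propagating the 15 rank bounds to every northwest block:

  i=1: 0, 0, 0, 0, 0, 0, 1, 1, 1
  i=2: 0, 0, 0, 0, 1, 1, 2, 2, 2
  i=3: 0, 0, 0, 1, 2, 2, 3, 3, 3
  i=4: 0, 0, 0, 1, 2, 3, 4, 4, 4
  i=5: 0, 1, 1, 2, 3, 4, 5, 5, 5
  i=6: 1, 2, 2, 3, 4, 5, 6, 6, 6
  i=7: 1, 2, 2, 3, 4, 5, 6, 7, 7
  i=8: 1, 2, 2, 3, 4, 5, 6, 7, 8
  i=9: 1, 2, 3, 4, 5, 6, 7, 8, 9

second differences of R give the permutation w = (7, 5, 4, 6, 2, 1, 8, 9, 3).

D(w) has 19 cells with 5 SE-corners; essential set:

[(1, 6, 0), (2, 4, 0), (4, 3, 0), (5, 1, 0), (8, 3, 2)]


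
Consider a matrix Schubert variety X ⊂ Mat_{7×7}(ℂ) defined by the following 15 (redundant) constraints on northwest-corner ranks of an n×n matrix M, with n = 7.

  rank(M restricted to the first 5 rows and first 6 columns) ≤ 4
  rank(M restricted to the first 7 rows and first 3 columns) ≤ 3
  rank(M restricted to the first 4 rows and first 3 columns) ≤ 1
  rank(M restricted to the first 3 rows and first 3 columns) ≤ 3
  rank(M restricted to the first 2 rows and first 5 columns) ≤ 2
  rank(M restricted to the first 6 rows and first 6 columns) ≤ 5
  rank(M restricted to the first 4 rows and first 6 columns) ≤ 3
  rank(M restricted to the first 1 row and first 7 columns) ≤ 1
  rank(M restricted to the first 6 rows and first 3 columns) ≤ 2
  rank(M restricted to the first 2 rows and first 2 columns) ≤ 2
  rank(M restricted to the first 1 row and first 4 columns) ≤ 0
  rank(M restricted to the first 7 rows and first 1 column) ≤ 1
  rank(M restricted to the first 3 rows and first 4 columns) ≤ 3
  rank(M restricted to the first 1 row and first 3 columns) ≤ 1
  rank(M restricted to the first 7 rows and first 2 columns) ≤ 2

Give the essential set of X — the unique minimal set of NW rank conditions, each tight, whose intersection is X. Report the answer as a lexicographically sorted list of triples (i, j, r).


Rank table r_w(7×7) implied by the 15 constraints:

  i=1: 0 | 0 | 0 | 0 | 1 | 1 | 1
  i=2: 1 | 1 | 1 | 1 | 2 | 2 | 2
  i=3: 1 | 1 | 1 | 2 | 3 | 3 | 3
  i=4: 1 | 1 | 1 | 2 | 3 | 3 | 4
  i=5: 1 | 2 | 2 | 3 | 4 | 4 | 5
  i=6: 1 | 2 | 2 | 3 | 4 | 5 | 6
  i=7: 1 | 2 | 3 | 4 | 5 | 6 | 7

reading off 1-entries of Δ²R: w = (5, 1, 4, 7, 2, 6, 3).

4 SE-corners of the 10-cell Rothe diagram give Ess(w):

[(1, 4, 0), (4, 3, 1), (4, 6, 3), (6, 3, 2)]


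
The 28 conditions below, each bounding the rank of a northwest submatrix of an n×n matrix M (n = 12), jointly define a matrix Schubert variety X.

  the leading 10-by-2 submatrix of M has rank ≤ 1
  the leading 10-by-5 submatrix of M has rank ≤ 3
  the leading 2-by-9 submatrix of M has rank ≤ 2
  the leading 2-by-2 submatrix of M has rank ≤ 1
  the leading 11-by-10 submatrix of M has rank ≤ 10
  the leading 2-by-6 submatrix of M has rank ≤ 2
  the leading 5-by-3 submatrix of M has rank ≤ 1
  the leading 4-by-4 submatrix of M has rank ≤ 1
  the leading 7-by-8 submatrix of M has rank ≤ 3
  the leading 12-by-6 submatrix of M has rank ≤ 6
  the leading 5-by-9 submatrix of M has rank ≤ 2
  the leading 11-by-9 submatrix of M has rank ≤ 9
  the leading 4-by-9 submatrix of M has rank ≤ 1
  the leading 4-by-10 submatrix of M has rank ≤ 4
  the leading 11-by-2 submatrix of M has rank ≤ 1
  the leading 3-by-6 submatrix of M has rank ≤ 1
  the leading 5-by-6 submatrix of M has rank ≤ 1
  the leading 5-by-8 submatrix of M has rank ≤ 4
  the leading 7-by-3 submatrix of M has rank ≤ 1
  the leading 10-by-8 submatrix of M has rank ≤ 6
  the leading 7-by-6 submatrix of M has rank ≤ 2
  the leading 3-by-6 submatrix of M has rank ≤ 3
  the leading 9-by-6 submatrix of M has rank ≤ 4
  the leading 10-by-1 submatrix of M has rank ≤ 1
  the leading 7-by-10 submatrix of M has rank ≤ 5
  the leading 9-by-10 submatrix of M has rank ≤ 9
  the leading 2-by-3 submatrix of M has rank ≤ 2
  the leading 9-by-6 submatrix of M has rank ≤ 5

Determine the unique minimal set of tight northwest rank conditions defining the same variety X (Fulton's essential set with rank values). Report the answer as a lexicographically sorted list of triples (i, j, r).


Recovering R(i,j) via the rank-extension bound from the 28 conditions:

  R[1]: 1  1  1  1  1  1  1  1  1  1  1  1
  R[2]: 1  1  1  1  1  1  1  1  1  2  2  2
  R[3]: 1  1  1  1  1  1  1  1  1  2  3  3
  R[4]: 1  1  1  1  1  1  1  1  1  2  3  4
  R[5]: 1  1  1  1  1  1  2  2  2  3  4  5
  R[6]: 1  1  1  2  2  2  3  3  3  4  5  6
  R[7]: 1  1  1  2  2  2  3  3  4  5  6  7
  R[8]: 1  1  2  3  3  3  4  4  5  6  7  8
  R[9]: 1  1  2  3  3  4  5  5  6  7  8  9
  R[10]: 1  1  2  3  3  4  5  6  7  8  9  10
  R[11]: 1  1  2  3  4  5  6  7  8  9  10  11
  R[12]: 1  2  3  4  5  6  7  8  9  10  11  12

reading off 1-entries of Δ²R: w = (1, 10, 11, 12, 7, 4, 9, 3, 6, 8, 5, 2).

7 SE-corners of the 42-cell Rothe diagram give Ess(w):

[(4, 9, 1), (5, 6, 1), (7, 3, 1), (7, 6, 2), (7, 8, 3), (10, 5, 3), (11, 2, 1)]


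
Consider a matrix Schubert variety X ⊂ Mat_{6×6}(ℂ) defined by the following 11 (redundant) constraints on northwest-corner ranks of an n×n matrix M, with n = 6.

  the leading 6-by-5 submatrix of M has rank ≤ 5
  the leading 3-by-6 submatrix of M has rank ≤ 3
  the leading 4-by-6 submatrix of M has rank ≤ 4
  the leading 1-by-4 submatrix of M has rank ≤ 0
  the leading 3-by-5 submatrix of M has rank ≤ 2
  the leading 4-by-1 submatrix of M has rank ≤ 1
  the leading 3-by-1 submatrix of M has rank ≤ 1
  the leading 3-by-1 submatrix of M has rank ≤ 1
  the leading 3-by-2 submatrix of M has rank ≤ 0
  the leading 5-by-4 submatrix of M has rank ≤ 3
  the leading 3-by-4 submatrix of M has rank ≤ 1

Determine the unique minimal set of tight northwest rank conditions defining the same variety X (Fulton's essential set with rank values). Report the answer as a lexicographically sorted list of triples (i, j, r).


The tightest implied rank at each (i,j), from the 11 conditions:

  i=1: 0, 0, 0, 0, 1, 1
  i=2: 0, 0, 1, 1, 2, 2
  i=3: 0, 0, 1, 1, 2, 3
  i=4: 1, 1, 2, 2, 3, 4
  i=5: 1, 2, 3, 3, 4, 5
  i=6: 1, 2, 3, 4, 5, 6

reading off 1-entries of Δ²R: w = (5, 3, 6, 1, 2, 4).

|D(w)|=9, |Ess(w)|=3:

[(1, 4, 0), (3, 2, 0), (3, 4, 1)]


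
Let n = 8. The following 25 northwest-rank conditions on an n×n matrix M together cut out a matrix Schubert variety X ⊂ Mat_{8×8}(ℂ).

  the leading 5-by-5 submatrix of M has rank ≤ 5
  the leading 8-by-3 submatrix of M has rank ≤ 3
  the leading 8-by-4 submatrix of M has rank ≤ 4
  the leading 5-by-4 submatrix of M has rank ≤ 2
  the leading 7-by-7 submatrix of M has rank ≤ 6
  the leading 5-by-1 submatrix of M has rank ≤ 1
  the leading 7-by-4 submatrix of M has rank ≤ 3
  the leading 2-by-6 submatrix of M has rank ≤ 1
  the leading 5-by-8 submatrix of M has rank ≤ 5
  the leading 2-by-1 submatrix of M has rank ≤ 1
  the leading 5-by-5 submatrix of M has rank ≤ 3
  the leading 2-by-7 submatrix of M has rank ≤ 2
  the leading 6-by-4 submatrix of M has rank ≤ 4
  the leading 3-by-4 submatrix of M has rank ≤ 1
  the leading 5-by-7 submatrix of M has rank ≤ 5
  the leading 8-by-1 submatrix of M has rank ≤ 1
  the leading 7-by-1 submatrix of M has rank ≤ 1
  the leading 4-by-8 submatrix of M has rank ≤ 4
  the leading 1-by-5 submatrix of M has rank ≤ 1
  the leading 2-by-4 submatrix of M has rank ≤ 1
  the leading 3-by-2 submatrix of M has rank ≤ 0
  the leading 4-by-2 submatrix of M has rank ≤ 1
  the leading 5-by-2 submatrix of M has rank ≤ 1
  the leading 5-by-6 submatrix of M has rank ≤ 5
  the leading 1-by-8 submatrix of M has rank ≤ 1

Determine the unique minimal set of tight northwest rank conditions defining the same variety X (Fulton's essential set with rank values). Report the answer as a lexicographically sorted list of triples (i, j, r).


The tightest implied rank at each (i,j), from the 25 conditions:

  R[1]: 0 0 1 1 1 1 1 1
  R[2]: 0 0 1 1 1 1 2 2
  R[3]: 0 0 1 1 2 2 3 3
  R[4]: 1 1 2 2 3 3 4 4
  R[5]: 1 1 2 2 3 4 5 5
  R[6]: 1 2 3 3 4 5 6 6
  R[7]: 1 2 3 3 4 5 6 7
  R[8]: 1 2 3 4 5 6 7 8

reading off 1-entries of Δ²R: w = (3, 7, 5, 1, 6, 2, 8, 4).

Rothe diagram D(w) (13 cells), 6 SE-corners (essential conditions):

[(2, 6, 1), (3, 2, 0), (3, 4, 1), (5, 2, 1), (5, 4, 2), (7, 4, 3)]


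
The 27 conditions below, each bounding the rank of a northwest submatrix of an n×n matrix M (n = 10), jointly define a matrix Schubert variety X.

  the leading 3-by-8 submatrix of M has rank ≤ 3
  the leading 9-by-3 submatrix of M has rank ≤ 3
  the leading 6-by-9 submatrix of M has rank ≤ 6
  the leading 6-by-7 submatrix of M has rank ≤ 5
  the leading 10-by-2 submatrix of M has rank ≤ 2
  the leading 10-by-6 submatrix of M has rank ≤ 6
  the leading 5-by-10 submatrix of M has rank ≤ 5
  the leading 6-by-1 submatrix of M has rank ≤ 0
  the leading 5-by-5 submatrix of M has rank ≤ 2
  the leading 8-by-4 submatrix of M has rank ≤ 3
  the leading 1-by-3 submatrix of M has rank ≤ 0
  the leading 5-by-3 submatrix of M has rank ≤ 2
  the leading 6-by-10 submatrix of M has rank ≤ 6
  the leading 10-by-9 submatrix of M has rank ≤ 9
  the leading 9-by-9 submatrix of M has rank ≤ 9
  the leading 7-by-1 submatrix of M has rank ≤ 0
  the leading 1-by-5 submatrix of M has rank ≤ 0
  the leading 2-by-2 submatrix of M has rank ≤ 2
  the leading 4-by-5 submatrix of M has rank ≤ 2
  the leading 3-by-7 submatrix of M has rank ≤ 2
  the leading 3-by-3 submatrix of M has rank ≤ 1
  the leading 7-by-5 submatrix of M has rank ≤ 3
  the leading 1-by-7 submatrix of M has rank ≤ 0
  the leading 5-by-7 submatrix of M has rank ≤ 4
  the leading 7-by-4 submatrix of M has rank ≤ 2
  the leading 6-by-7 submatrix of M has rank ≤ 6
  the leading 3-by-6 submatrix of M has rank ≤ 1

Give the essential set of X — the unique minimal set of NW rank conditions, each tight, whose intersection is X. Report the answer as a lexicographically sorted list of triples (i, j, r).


Reconstructing r_w from the 27 given conditions:

  0 | 0 | 0 | 0 | 0 | 0 | 0 | 1 | 1 | 1
  0 | 1 | 1 | 1 | 1 | 1 | 1 | 2 | 2 | 2
  0 | 1 | 1 | 1 | 1 | 1 | 2 | 3 | 3 | 3
  0 | 1 | 2 | 2 | 2 | 2 | 3 | 4 | 4 | 4
  0 | 1 | 2 | 2 | 2 | 3 | 4 | 5 | 5 | 5
  0 | 1 | 2 | 2 | 3 | 4 | 5 | 6 | 6 | 6
  0 | 1 | 2 | 2 | 3 | 4 | 5 | 6 | 7 | 7
  1 | 2 | 3 | 3 | 4 | 5 | 6 | 7 | 8 | 8
  1 | 2 | 3 | 4 | 5 | 6 | 7 | 8 | 9 | 9
  1 | 2 | 3 | 4 | 5 | 6 | 7 | 8 | 9 | 10

hence w(1..10) = (8, 2, 7, 3, 6, 5, 9, 1, 4, 10).

Fulton essential set (5 of the 21 Rothe cells):

[(1, 7, 0), (3, 6, 1), (5, 5, 2), (7, 1, 0), (7, 4, 2)]


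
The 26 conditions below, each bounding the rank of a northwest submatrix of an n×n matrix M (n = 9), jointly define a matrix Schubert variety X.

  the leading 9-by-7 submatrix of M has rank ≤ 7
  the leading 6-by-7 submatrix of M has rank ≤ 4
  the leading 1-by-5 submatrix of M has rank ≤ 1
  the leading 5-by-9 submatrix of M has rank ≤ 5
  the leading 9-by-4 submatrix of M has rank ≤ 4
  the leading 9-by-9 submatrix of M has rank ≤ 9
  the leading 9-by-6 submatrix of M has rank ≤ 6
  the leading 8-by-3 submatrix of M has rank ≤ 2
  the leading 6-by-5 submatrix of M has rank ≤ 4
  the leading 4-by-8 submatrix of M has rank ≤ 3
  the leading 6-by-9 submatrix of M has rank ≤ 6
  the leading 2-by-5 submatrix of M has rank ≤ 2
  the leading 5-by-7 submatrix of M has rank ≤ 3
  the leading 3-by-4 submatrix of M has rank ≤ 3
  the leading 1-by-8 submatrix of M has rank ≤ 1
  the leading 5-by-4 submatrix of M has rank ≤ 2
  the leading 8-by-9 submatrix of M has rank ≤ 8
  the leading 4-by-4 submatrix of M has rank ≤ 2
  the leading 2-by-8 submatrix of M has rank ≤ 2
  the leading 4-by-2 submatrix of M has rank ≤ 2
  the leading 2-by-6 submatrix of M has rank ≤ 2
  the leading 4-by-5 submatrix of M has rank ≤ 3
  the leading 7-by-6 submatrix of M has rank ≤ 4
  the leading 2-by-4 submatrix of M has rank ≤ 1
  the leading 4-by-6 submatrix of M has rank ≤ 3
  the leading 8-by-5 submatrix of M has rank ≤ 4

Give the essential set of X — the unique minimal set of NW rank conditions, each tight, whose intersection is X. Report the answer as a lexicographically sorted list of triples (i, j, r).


Propagating the 26 rank bounds to every northwest block:

  R[1]: 1 1 1 1 1 1 1 1 1
  R[2]: 1 1 1 1 2 2 2 2 2
  R[3]: 1 2 2 2 3 3 3 3 3
  R[4]: 1 2 2 2 3 3 3 3 4
  R[5]: 1 2 2 2 3 3 3 4 5
  R[6]: 1 2 2 3 4 4 4 5 6
  R[7]: 1 2 2 3 4 4 5 6 7
  R[8]: 1 2 2 3 4 5 6 7 8
  R[9]: 1 2 3 4 5 6 7 8 9

second differences of R give the permutation w = (1, 5, 2, 9, 8, 4, 7, 6, 3).

6 SE-corners of the 16-cell Rothe diagram give Ess(w):

[(2, 4, 1), (4, 8, 3), (5, 4, 2), (5, 7, 3), (7, 6, 4), (8, 3, 2)]


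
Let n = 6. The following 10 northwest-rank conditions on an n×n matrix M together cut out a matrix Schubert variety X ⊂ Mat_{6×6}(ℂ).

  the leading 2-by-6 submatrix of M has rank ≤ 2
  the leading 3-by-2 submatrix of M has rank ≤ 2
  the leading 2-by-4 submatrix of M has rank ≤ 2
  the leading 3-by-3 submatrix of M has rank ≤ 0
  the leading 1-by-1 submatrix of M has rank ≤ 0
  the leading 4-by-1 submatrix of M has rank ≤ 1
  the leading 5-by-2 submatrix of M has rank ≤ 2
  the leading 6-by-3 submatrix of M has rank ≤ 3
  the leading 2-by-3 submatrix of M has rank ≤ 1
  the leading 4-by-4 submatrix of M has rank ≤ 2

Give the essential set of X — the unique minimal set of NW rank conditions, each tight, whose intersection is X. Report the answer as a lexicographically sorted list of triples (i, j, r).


Recovering R(i,j) via the rank-extension bound from the 10 conditions:

  row 1: 0, 0, 0, 1, 1, 1
  row 2: 0, 0, 0, 1, 2, 2
  row 3: 0, 0, 0, 1, 2, 3
  row 4: 1, 1, 1, 2, 3, 4
  row 5: 1, 2, 2, 3, 4, 5
  row 6: 1, 2, 3, 4, 5, 6

giving w = (4, 5, 6, 1, 2, 3) via Δ²R.

1 SE-corner of the 9-cell Rothe diagram gives Ess(w):

[(3, 3, 0)]


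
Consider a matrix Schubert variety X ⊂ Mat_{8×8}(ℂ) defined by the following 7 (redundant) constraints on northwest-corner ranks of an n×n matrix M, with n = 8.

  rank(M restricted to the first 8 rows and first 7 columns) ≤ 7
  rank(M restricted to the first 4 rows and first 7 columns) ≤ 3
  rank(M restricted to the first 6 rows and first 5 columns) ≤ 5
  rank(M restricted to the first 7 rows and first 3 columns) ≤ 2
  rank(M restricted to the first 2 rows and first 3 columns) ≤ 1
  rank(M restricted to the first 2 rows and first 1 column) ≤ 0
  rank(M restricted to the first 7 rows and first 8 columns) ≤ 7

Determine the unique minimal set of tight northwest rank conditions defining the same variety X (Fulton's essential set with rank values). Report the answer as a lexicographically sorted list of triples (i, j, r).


Recovering R(i,j) via the rank-extension bound from the 7 conditions:

  0, 1, 1, 1, 1, 1, 1, 1
  0, 1, 1, 2, 2, 2, 2, 2
  1, 2, 2, 3, 3, 3, 3, 3
  1, 2, 2, 3, 3, 3, 3, 4
  1, 2, 2, 3, 4, 4, 4, 5
  1, 2, 2, 3, 4, 5, 5, 6
  1, 2, 2, 3, 4, 5, 6, 7
  1, 2, 3, 4, 5, 6, 7, 8

hence w(1..8) = (2, 4, 1, 8, 5, 6, 7, 3).

D(w) has 10 cells with 4 SE-corners; essential set:

[(2, 1, 0), (2, 3, 1), (4, 7, 3), (7, 3, 2)]


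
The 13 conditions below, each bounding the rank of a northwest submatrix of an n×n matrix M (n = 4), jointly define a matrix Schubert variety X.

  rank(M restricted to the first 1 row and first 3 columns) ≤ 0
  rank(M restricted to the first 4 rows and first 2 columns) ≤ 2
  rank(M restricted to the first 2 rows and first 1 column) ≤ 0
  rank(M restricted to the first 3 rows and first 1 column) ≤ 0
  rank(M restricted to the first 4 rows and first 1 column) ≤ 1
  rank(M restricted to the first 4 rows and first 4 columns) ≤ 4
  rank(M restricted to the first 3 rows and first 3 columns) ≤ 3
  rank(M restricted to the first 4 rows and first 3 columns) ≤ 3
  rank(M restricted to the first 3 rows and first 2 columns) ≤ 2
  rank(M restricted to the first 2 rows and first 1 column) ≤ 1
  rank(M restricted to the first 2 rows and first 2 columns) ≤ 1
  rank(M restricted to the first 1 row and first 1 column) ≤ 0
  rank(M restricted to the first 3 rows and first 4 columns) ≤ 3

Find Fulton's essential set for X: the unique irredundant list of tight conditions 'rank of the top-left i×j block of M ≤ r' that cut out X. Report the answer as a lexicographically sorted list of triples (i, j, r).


Reconstructing r_w from the 13 given conditions:

  R[1]: 0 | 0 | 0 | 1
  R[2]: 0 | 1 | 1 | 2
  R[3]: 0 | 1 | 2 | 3
  R[4]: 1 | 2 | 3 | 4

reading off 1-entries of Δ²R: w = (4, 2, 3, 1).

Rothe diagram D(w) (5 cells), 2 SE-corners (essential conditions):

[(1, 3, 0), (3, 1, 0)]


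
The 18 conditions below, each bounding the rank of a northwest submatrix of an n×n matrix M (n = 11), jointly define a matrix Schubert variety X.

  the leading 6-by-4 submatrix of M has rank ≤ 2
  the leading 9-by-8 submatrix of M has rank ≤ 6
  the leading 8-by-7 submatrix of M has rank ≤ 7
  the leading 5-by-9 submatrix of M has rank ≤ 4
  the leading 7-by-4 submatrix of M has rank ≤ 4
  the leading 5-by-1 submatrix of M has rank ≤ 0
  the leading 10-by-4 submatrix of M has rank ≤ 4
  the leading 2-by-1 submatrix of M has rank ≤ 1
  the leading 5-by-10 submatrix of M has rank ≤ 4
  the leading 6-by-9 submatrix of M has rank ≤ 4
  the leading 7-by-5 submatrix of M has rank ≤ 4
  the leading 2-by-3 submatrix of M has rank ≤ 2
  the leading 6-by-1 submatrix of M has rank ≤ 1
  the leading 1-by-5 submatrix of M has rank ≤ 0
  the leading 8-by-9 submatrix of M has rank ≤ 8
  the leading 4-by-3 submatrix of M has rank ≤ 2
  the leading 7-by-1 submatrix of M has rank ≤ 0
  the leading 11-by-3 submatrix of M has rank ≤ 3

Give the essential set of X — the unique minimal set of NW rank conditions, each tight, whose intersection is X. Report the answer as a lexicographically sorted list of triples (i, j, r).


Reconstructing r_w from the 18 given conditions:

  R[1]: 0 | 0 | 0 | 0 | 0 | 1 | 1 | 1 | 1 | 1 | 1
  R[2]: 0 | 1 | 1 | 1 | 1 | 2 | 2 | 2 | 2 | 2 | 2
  R[3]: 0 | 1 | 2 | 2 | 2 | 3 | 3 | 3 | 3 | 3 | 3
  R[4]: 0 | 1 | 2 | 2 | 3 | 4 | 4 | 4 | 4 | 4 | 4
  R[5]: 0 | 1 | 2 | 2 | 3 | 4 | 4 | 4 | 4 | 4 | 5
  R[6]: 0 | 1 | 2 | 2 | 3 | 4 | 4 | 4 | 4 | 5 | 6
  R[7]: 0 | 1 | 2 | 3 | 4 | 5 | 5 | 5 | 5 | 6 | 7
  R[8]: 1 | 2 | 3 | 4 | 5 | 6 | 6 | 6 | 6 | 7 | 8
  R[9]: 1 | 2 | 3 | 4 | 5 | 6 | 6 | 6 | 7 | 8 | 9
  R[10]: 1 | 2 | 3 | 4 | 5 | 6 | 7 | 7 | 8 | 9 | 10
  R[11]: 1 | 2 | 3 | 4 | 5 | 6 | 7 | 8 | 9 | 10 | 11

second differences of R give the permutation w = (6, 2, 3, 5, 11, 10, 4, 1, 9, 7, 8).

D(w) has 23 cells with 6 SE-corners; essential set:

[(1, 5, 0), (5, 10, 4), (6, 4, 2), (6, 9, 4), (7, 1, 0), (9, 8, 6)]


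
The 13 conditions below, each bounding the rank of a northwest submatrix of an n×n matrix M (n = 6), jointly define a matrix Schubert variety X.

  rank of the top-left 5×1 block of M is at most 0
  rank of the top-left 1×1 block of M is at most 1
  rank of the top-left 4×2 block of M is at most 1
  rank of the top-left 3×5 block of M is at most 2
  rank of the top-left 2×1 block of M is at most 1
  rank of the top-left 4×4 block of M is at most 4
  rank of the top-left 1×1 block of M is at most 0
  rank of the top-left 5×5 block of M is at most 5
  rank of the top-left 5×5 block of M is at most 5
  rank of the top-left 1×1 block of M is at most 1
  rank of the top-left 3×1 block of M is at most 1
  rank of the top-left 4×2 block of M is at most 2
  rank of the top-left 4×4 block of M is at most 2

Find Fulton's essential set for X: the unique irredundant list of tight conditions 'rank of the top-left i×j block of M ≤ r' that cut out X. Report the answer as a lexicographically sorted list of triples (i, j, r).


Rank table r_w(6×6) implied by the 13 constraints:

  0 1 1 1 1 1
  0 1 2 2 2 2
  0 1 2 2 2 3
  0 1 2 2 3 4
  0 1 2 3 4 5
  1 2 3 4 5 6

reading off 1-entries of Δ²R: w = (2, 3, 6, 5, 4, 1).

|D(w)|=8, |Ess(w)|=3:

[(3, 5, 2), (4, 4, 2), (5, 1, 0)]


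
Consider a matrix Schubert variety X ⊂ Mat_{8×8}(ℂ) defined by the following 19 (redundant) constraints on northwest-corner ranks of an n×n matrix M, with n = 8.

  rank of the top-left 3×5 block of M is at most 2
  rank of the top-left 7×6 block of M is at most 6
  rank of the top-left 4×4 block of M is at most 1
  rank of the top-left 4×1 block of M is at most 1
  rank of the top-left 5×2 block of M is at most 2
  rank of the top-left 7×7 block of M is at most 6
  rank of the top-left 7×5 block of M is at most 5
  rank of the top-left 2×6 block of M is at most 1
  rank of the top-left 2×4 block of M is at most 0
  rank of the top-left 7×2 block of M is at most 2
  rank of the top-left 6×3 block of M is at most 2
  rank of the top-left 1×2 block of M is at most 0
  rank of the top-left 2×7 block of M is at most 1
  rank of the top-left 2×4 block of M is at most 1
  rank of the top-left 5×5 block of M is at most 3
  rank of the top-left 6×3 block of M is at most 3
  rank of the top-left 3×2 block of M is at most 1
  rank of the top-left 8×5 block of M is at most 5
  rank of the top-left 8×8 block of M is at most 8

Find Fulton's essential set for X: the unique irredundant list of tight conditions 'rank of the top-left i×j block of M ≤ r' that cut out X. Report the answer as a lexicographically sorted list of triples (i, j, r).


Recovering R(i,j) via the rank-extension bound from the 19 conditions:

  row 1: 0 | 0 | 0 | 0 | 1 | 1 | 1 | 1
  row 2: 0 | 0 | 0 | 0 | 1 | 1 | 1 | 2
  row 3: 1 | 1 | 1 | 1 | 2 | 2 | 2 | 3
  row 4: 1 | 1 | 1 | 1 | 2 | 3 | 3 | 4
  row 5: 1 | 2 | 2 | 2 | 3 | 4 | 4 | 5
  row 6: 1 | 2 | 2 | 3 | 4 | 5 | 5 | 6
  row 7: 1 | 2 | 3 | 4 | 5 | 6 | 6 | 7
  row 8: 1 | 2 | 3 | 4 | 5 | 6 | 7 | 8

hence w(1..8) = (5, 8, 1, 6, 2, 4, 3, 7).

|D(w)|=14, |Ess(w)|=4:

[(2, 4, 0), (2, 7, 1), (4, 4, 1), (6, 3, 2)]
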